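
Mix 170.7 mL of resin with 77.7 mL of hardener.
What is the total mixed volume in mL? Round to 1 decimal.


Total = 170.7 + 77.7 = 248.4 mL

248.4


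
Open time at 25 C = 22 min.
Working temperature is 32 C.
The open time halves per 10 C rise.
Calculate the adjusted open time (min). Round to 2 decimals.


factor = 2^((32 - 25) / 10) = 1.6245
ot = 22 / 1.6245 = 13.54 min

13.54


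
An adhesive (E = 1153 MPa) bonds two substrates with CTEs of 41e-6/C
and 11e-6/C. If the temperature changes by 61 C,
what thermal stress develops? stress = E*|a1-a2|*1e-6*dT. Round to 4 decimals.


Stress = 1153 * |41 - 11| * 1e-6 * 61
= 2.1100 MPa

2.1100


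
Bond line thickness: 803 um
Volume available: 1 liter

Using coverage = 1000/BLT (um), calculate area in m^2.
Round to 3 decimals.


1 L = 1e6 mm^3, thickness = 803 um = 0.803 mm
Area = 1e6 / 0.803 mm^2 = (1e6 / 0.803) / 1e6 m^2 = 1000 / 803 m^2
= 1.245 m^2

1.245


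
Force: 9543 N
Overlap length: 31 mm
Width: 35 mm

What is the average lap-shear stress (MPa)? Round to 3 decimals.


Average shear stress = F / (overlap * width)
= 9543 / (31 * 35)
= 8.795 MPa

8.795


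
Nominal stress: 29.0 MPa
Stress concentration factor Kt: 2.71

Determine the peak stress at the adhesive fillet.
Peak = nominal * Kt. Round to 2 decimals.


Peak stress = 29.0 * 2.71
= 78.59 MPa

78.59


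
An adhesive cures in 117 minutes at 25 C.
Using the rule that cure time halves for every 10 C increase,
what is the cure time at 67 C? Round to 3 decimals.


Factor = 2^((67 - 25) / 10) = 18.3792
Cure time = 117 / 18.3792
= 6.366 minutes

6.366


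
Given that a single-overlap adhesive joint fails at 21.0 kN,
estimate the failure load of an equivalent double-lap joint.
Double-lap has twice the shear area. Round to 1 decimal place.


Double-lap factor = 2
Expected load = 21.0 * 2 = 42.0 kN

42.0


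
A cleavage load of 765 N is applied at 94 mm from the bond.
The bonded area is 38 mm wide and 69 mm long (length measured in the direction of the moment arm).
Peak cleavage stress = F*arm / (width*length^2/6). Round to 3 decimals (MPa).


Moment = 765 * 94 = 71910 N*mm
Section modulus = 38 * 4761 / 6 = 180918 / 6 mm^3
Stress = 71910 / (180918 / 6) = 431460 / 180918
= 2.385 MPa

2.385


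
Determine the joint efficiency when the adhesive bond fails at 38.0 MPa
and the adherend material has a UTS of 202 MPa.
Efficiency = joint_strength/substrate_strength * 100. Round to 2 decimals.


Joint efficiency = 38.0 / 202 * 100
= 18.81%

18.81


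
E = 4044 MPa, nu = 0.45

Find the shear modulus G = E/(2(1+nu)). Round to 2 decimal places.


G = 4044 / (2 * 1.45)
= 1394.48 MPa

1394.48


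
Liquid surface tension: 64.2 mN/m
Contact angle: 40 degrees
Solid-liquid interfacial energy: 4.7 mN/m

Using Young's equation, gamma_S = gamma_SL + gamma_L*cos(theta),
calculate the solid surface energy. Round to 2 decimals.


gamma_S = 4.7 + 64.2 * cos(40)
= 53.88 mN/m

53.88


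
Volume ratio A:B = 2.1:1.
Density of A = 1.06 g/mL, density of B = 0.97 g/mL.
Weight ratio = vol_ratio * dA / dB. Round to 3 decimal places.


Wt ratio = 2.1 * 1.06 / 0.97
= 2.295

2.295


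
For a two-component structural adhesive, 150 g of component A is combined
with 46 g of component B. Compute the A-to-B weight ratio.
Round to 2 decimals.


Weight ratio A:B = 150 / 46
= 3.26

3.26


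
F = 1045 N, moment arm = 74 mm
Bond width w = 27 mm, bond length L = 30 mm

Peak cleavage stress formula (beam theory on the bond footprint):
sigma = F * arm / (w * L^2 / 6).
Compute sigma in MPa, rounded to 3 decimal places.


sigma = (1045 * 74) / (27 * 900 / 6)
= 77330 * 6 / 24300
= 463980 / 24300
= 19.094 MPa

19.094


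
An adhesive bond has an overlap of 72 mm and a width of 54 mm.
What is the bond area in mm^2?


Bond area = overlap * width
= 72 * 54
= 3888 mm^2

3888


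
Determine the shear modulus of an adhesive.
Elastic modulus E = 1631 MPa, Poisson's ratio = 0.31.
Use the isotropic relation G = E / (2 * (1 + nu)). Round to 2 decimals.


G = 1631 / (2*(1+0.31)) = 1631 / 2.62
= 622.52 MPa

622.52


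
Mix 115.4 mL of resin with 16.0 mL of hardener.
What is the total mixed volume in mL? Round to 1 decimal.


Total = 115.4 + 16.0 = 131.4 mL

131.4


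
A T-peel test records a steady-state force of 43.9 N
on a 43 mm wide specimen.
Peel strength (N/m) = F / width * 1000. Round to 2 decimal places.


Peel strength = 43.9 / 43 * 1000
= 1020.93 N/m

1020.93


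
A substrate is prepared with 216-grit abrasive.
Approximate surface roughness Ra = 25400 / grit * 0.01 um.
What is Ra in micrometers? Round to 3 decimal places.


Ra = 25400 / 216 * 0.01 = 1.176 um

1.176


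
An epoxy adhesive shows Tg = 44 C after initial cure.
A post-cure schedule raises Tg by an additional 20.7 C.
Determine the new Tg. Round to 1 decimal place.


New Tg = 44 + 20.7
= 64.7 C

64.7


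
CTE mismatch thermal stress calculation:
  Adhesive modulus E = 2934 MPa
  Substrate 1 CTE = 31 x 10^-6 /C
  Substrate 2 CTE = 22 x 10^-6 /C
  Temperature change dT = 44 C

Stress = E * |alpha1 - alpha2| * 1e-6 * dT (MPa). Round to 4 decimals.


delta_alpha = |31 - 22| = 9 x 10^-6/C
Stress = 2934 * 9e-6 * 44
= 1.1619 MPa

1.1619


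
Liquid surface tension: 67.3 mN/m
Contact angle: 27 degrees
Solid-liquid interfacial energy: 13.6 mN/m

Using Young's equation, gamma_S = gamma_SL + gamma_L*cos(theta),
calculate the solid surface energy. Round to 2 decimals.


gamma_S = 13.6 + 67.3 * cos(27)
= 73.56 mN/m

73.56


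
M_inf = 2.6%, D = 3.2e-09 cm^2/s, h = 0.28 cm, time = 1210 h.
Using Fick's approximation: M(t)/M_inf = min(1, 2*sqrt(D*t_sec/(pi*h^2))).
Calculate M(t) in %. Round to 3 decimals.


t = 4356000 s
ratio = min(1, 2*sqrt(3.2e-09*4356000/(pi*0.0784)))
= 0.475791
M(t) = 2.6 * 0.475791 = 1.237%

1.237


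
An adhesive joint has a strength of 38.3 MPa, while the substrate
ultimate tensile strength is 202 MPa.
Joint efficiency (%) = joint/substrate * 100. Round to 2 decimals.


Efficiency = 38.3 / 202 * 100
= 18.96%

18.96


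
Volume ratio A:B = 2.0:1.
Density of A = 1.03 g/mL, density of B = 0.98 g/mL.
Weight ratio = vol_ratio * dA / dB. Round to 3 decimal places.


Wt ratio = 2.0 * 1.03 / 0.98
= 2.102

2.102


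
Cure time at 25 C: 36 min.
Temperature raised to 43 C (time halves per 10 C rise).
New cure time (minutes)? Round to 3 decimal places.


Acceleration factor = 2^(18/10) = 3.4822
New time = 36 / 3.4822 = 10.338 min

10.338


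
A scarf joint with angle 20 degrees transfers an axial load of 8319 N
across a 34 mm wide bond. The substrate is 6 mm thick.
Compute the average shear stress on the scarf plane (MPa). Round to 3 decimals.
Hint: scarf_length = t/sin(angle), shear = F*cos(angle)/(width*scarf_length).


scarf_length = 6 / sin(20 deg) = 17.5428 mm
cos(20 deg) = 0.939693
shear stress = 8319 * 0.939693 / (34 * 17.5428)
= 13.106 MPa

13.106


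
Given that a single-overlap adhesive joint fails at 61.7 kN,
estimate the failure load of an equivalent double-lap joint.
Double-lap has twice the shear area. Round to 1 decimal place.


Double-lap factor = 2
Expected load = 61.7 * 2 = 123.4 kN

123.4


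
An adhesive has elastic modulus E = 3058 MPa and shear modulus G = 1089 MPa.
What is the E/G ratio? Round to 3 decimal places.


E/G = 3058 / 1089 = 2.808

2.808


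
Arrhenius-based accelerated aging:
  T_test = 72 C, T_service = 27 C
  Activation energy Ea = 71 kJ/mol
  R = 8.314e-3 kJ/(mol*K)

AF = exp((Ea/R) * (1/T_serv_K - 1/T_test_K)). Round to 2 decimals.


T_test_K = 345.15, T_serv_K = 300.15
AF = exp((71/8.314e-3) * (1/300.15 - 1/345.15))
= 40.83

40.83


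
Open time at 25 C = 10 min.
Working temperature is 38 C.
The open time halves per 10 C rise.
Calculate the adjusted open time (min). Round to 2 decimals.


factor = 2^((38 - 25) / 10) = 2.4623
ot = 10 / 2.4623 = 4.06 min

4.06


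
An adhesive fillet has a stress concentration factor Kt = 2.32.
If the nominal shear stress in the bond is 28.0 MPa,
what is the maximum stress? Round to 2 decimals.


Max stress = 28.0 * 2.32 = 64.96 MPa

64.96


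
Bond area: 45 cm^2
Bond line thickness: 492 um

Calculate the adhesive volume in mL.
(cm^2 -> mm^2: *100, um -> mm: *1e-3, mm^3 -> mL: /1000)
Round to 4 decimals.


V = 45*100 * 492*1e-3 / 1000
= 2.2140 mL

2.2140


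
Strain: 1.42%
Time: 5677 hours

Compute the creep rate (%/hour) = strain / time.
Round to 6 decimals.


Creep rate = 1.42 / 5677
= 0.000250 %/h

0.000250


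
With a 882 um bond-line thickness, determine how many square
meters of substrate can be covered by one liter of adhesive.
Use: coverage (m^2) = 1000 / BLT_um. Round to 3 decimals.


Coverage = 1000 / 882 = 1.134 m^2

1.134


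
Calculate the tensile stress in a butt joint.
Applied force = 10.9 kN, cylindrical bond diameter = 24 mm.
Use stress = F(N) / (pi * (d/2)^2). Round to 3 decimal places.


A = pi * 12.0^2 = 452.3893 mm^2
sigma = 10900.0 / 452.3893 = 24.094 MPa

24.094


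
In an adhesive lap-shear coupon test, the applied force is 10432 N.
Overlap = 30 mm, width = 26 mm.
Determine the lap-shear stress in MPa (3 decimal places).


stress = F / (overlap * width)
= 10432 / (30 * 26)
= 13.374 MPa

13.374


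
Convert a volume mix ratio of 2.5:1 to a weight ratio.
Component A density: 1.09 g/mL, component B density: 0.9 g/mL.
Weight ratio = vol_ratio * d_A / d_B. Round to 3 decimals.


= 2.5 * 1.09 / 0.9 = 3.028

3.028


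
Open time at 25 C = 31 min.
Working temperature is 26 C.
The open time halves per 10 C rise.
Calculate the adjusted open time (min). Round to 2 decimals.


factor = 2^((26 - 25) / 10) = 1.0718
ot = 31 / 1.0718 = 28.92 min

28.92


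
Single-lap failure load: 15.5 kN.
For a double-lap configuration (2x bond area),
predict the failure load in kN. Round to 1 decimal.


Failure load = 15.5 * 2 = 31.0 kN

31.0


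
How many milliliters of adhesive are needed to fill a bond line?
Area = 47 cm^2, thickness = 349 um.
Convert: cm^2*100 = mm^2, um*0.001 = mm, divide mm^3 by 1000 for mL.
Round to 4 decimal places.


= (47 * 100) * (349 * 0.001) / 1000
= 1.6403 mL

1.6403


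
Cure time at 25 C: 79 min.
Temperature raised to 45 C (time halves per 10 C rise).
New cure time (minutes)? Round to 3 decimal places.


Acceleration factor = 2^(20/10) = 4.0000
New time = 79 / 4.0000 = 19.750 min

19.750


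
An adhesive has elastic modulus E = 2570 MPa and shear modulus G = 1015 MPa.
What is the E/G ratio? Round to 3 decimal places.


E/G = 2570 / 1015 = 2.532

2.532


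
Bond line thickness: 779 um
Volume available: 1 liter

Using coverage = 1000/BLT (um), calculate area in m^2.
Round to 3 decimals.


1 L = 1e6 mm^3, thickness = 779 um = 0.779 mm
Area = 1e6 / 0.779 mm^2 = (1e6 / 0.779) / 1e6 m^2 = 1000 / 779 m^2
= 1.284 m^2

1.284


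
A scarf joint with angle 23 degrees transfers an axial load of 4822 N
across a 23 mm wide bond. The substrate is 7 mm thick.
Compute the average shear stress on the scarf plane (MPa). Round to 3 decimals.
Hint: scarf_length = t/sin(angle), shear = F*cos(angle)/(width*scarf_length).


scarf_length = 7 / sin(23 deg) = 17.9151 mm
cos(23 deg) = 0.920505
shear stress = 4822 * 0.920505 / (23 * 17.9151)
= 10.772 MPa

10.772


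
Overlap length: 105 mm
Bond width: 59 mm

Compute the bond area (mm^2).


Bond area = 105 * 59 = 6195 mm^2

6195


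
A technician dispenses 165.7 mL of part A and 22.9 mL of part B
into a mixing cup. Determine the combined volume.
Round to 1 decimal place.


Combined volume = 165.7 + 22.9
= 188.6 mL

188.6


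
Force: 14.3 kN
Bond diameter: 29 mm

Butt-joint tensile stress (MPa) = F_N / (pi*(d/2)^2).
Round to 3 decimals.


F_N = 14.3 * 1000 = 14300.0 N
A = pi*(14.5)^2 = 660.5199 mm^2
stress = 14300.0 / 660.5199 = 21.650 MPa

21.650


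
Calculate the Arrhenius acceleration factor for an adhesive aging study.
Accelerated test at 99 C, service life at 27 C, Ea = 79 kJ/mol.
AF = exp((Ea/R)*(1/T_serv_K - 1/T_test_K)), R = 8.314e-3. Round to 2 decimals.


T_test = 372.15 K, T_serv = 300.15 K
Ea/R = 79 / 0.008314 = 9502.04
AF = exp(9502.04 * (1/300.15 - 1/372.15))
= 457.06

457.06


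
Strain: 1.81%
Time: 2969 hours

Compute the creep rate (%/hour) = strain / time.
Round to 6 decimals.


Creep rate = 1.81 / 2969
= 0.000610 %/h

0.000610


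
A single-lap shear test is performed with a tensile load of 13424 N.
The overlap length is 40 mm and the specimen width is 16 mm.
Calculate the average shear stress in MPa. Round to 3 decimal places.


Shear stress = F / (overlap * width)
= 13424 / (40 * 16)
= 13424 / 640
= 20.975 MPa

20.975


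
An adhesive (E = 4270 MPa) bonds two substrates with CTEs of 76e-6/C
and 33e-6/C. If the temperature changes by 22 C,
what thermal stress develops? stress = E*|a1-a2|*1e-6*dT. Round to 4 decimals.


Stress = 4270 * |76 - 33| * 1e-6 * 22
= 4.0394 MPa

4.0394


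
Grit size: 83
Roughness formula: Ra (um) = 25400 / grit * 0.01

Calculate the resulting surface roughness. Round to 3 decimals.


Ra = 25400 / 83 * 0.01
= 3.060 um

3.060


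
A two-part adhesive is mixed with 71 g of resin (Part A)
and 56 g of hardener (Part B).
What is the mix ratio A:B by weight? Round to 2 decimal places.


Mix ratio = mass_A / mass_B
= 71 / 56
= 1.27

1.27


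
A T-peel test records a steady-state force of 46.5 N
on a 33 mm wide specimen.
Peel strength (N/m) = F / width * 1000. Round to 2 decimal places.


Peel strength = 46.5 / 33 * 1000
= 1409.09 N/m

1409.09


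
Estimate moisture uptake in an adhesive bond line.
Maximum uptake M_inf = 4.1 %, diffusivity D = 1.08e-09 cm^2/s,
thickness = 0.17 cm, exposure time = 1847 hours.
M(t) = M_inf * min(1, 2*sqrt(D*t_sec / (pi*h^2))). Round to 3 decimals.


Convert time: 1847 h = 6649200 s
ratio = min(1, 2*sqrt(1.08e-09*6649200/(pi*0.17^2)))
= 0.562474
M(t) = 4.1 * 0.562474 = 2.306%

2.306


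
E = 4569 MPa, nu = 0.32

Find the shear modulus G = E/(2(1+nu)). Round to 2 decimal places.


G = 4569 / (2 * 1.32)
= 1730.68 MPa

1730.68


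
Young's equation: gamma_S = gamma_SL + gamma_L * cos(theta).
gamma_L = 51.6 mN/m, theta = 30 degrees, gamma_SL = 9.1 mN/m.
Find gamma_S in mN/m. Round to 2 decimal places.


cos(30 deg) = 0.866025
gamma_S = 9.1 + 51.6 * 0.866025
= 53.79 mN/m

53.79


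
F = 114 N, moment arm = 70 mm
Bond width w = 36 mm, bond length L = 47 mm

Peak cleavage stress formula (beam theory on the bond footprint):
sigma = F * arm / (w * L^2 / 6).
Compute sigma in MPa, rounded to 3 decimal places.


sigma = (114 * 70) / (36 * 2209 / 6)
= 7980 * 6 / 79524
= 47880 / 79524
= 0.602 MPa

0.602


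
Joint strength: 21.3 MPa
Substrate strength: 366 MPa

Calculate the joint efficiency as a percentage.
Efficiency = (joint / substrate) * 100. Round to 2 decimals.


Efficiency = (21.3 / 366) * 100 = 5.82%

5.82


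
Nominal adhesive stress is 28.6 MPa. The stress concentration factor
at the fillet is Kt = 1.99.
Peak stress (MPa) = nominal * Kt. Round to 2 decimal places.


Peak = 28.6 * 1.99 = 56.91 MPa

56.91


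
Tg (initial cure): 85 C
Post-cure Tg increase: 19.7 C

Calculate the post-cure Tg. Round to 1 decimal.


Post-cure Tg = 85 + 19.7 = 104.7 C

104.7


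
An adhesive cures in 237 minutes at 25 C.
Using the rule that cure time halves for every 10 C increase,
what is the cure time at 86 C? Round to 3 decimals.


Factor = 2^((86 - 25) / 10) = 68.5935
Cure time = 237 / 68.5935
= 3.455 minutes

3.455


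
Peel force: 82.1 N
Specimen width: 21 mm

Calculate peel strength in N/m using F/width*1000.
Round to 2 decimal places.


Peel strength = 82.1 / 21 * 1000 = 3909.52 N/m

3909.52


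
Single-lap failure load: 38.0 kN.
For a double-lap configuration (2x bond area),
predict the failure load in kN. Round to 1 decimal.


Failure load = 38.0 * 2 = 76.0 kN

76.0


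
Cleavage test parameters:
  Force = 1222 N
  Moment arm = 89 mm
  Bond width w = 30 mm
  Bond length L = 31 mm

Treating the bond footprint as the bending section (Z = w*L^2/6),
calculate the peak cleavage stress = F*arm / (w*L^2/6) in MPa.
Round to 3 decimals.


M = 1222 * 89 = 108758 N*mm
Z = 30 * 31^2 / 6 = 28830 / 6 mm^3
sigma = M / Z = 6 * 108758 / 28830 = 652548 / 28830
= 22.634 MPa

22.634


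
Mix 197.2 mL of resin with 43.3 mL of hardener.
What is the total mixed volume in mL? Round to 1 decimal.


Total = 197.2 + 43.3 = 240.5 mL

240.5


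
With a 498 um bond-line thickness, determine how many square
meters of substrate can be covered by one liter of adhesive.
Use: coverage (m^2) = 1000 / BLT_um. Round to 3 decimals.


Coverage = 1000 / 498 = 2.008 m^2

2.008


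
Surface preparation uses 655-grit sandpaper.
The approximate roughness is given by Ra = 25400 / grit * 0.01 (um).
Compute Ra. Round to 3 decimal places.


Ra = 25400 / 655 * 0.01
= 254 / 655
= 0.388 um

0.388


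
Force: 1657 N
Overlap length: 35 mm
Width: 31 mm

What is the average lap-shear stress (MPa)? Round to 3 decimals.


Average shear stress = F / (overlap * width)
= 1657 / (35 * 31)
= 1.527 MPa

1.527


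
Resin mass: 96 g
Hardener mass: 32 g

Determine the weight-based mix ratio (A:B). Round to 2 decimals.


Ratio = 96 / 32 = 3.00

3.00


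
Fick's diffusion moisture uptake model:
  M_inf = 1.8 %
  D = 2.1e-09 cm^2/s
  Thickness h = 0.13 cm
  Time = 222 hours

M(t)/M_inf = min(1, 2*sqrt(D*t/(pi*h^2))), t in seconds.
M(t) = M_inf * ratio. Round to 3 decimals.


t_sec = 222 * 3600 = 799200
ratio = 2*sqrt(2.1e-09*799200/(pi*0.13^2))
= min(1, 0.355590)
= 0.355590
M(t) = 1.8 * 0.355590 = 0.640 %

0.640


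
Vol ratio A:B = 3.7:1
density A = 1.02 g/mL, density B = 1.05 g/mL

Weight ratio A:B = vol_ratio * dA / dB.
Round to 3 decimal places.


Weight ratio = 3.7 * 1.02 / 1.05
= 3.594

3.594


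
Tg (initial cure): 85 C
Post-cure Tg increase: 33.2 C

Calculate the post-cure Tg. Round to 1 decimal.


Post-cure Tg = 85 + 33.2 = 118.2 C

118.2


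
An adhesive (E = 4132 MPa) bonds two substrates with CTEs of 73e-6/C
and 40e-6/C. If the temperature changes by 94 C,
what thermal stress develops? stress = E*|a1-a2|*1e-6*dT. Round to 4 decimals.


Stress = 4132 * |73 - 40| * 1e-6 * 94
= 12.8175 MPa

12.8175


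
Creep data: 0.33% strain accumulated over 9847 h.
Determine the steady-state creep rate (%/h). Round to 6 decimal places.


Rate = 0.33 / 9847 = 0.000034 %/h

0.000034


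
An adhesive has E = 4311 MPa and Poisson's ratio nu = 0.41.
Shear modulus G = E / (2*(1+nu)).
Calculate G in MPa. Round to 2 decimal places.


G = 4311 / (2*(1+0.41))
= 4311 / 2.82
= 1528.72 MPa

1528.72


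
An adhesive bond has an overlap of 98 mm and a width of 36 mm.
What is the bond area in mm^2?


Bond area = overlap * width
= 98 * 36
= 3528 mm^2

3528


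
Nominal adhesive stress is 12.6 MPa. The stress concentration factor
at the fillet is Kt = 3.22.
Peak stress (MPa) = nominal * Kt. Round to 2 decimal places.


Peak = 12.6 * 3.22 = 40.57 MPa

40.57


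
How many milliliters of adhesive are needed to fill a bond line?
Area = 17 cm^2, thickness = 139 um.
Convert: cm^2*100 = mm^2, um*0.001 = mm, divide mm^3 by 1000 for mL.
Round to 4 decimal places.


= (17 * 100) * (139 * 0.001) / 1000
= 0.2363 mL

0.2363


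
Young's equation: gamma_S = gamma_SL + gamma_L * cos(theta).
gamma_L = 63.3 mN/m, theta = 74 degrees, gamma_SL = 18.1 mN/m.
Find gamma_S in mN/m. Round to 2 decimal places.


cos(74 deg) = 0.275637
gamma_S = 18.1 + 63.3 * 0.275637
= 35.55 mN/m

35.55


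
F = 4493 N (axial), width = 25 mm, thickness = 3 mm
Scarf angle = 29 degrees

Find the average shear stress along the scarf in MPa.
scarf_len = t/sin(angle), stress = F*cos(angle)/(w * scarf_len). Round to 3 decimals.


scarf_len = 3/sin(29 deg) = 6.1880
cos(29 deg) = 0.874620
stress = 4493*0.874620/(25*6.1880) = 25.402 MPa

25.402


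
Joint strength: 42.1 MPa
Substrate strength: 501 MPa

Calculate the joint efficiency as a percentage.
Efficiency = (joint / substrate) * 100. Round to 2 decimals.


Efficiency = (42.1 / 501) * 100 = 8.40%

8.40


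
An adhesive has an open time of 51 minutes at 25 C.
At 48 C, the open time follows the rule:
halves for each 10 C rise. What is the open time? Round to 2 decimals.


Factor = 2^((48-25)/10) = 4.9246
Open time = 51 / 4.9246 = 10.36 min

10.36


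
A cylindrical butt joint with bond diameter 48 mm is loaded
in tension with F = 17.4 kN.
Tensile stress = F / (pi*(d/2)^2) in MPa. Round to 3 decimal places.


Area = pi * (48/2)^2 = 1809.5574 mm^2
Stress = 17.4*1000 / 1809.5574
= 9.616 MPa

9.616


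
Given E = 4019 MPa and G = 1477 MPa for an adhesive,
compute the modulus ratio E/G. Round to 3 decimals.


E/G ratio = 4019 / 1477 = 2.721

2.721


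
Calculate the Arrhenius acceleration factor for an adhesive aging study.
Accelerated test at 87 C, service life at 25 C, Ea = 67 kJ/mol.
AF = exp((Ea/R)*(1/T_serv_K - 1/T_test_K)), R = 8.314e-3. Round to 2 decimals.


T_test = 360.15 K, T_serv = 298.15 K
Ea/R = 67 / 0.008314 = 8058.70
AF = exp(8058.70 * (1/298.15 - 1/360.15))
= 104.91

104.91


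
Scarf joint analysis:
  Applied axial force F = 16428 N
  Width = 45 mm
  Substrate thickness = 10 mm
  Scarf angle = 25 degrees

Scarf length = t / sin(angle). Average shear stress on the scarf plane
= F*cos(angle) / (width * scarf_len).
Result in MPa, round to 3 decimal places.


Scarf length = 10 / sin(25 deg) = 23.6620 mm
cos(25 deg) = 0.906308
Shear = 16428 * 0.906308 / (45 * 23.6620)
= 13.983 MPa

13.983


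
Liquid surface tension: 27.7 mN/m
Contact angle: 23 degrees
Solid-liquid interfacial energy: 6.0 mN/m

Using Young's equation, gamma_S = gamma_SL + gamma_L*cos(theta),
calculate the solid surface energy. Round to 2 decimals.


gamma_S = 6.0 + 27.7 * cos(23)
= 31.50 mN/m

31.50


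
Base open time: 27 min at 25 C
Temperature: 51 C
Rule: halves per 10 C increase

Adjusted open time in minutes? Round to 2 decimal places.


Acceleration = 2^((51-25)/10) = 6.0629
Open time = 27 / 6.0629 = 4.45 min

4.45


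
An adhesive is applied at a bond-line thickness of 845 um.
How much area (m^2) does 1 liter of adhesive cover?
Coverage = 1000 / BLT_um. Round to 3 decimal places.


Coverage = 1000 / 845 = 1.183 m^2

1.183


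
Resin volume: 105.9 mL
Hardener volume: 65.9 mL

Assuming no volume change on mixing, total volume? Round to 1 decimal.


V_total = 105.9 + 65.9 = 171.8 mL

171.8


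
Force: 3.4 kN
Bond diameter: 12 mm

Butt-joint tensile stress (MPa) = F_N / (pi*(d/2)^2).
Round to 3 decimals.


F_N = 3.4 * 1000 = 3400.0 N
A = pi*(6.0)^2 = 113.0973 mm^2
stress = 3400.0 / 113.0973 = 30.063 MPa

30.063


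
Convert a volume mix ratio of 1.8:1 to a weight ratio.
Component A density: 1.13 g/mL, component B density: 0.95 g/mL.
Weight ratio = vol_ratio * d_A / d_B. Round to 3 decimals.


= 1.8 * 1.13 / 0.95 = 2.141

2.141


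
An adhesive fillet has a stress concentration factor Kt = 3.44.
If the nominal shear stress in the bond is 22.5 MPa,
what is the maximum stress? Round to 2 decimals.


Max stress = 22.5 * 3.44 = 77.40 MPa

77.40


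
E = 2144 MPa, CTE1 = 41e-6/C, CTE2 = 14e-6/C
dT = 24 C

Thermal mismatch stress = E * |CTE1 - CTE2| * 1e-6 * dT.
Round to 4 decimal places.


= 2144 * 27e-6 * 24
= 1.3893 MPa

1.3893


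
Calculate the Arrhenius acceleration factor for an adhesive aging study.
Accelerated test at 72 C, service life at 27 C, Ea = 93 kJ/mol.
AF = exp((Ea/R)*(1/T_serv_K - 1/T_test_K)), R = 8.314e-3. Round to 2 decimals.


T_test = 345.15 K, T_serv = 300.15 K
Ea/R = 93 / 0.008314 = 11185.95
AF = exp(11185.95 * (1/300.15 - 1/345.15))
= 128.88

128.88


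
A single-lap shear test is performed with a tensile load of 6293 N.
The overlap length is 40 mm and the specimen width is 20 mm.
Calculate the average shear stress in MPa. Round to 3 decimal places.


Shear stress = F / (overlap * width)
= 6293 / (40 * 20)
= 6293 / 800
= 7.866 MPa

7.866


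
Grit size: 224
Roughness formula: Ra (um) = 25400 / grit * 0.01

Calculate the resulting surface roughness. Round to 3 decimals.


Ra = 25400 / 224 * 0.01
= 1.134 um

1.134


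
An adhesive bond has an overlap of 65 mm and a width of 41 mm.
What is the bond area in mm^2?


Bond area = overlap * width
= 65 * 41
= 2665 mm^2

2665


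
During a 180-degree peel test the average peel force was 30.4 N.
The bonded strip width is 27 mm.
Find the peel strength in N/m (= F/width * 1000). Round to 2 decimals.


Peel strength = F/width * 1000
= 30.4 / 27 * 1000
= 1125.93 N/m

1125.93


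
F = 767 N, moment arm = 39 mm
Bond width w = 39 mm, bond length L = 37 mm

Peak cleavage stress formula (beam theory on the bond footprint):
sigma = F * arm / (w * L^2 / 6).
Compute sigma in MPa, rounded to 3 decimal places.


sigma = (767 * 39) / (39 * 1369 / 6)
= 29913 * 6 / 53391
= 179478 / 53391
= 3.362 MPa

3.362


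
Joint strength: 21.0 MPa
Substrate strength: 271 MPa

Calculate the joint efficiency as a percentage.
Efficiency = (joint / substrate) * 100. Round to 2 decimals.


Efficiency = (21.0 / 271) * 100 = 7.75%

7.75


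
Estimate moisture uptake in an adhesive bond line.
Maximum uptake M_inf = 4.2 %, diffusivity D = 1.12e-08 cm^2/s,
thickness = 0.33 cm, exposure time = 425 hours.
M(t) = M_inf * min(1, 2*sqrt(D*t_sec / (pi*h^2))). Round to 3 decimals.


Convert time: 425 h = 1530000 s
ratio = min(1, 2*sqrt(1.12e-08*1530000/(pi*0.33^2)))
= 0.447606
M(t) = 4.2 * 0.447606 = 1.880%

1.880


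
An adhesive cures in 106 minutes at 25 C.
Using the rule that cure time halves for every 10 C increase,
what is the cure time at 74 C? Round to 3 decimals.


Factor = 2^((74 - 25) / 10) = 29.8571
Cure time = 106 / 29.8571
= 3.550 minutes

3.550


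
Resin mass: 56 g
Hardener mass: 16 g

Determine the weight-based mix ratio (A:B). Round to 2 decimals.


Ratio = 56 / 16 = 3.50

3.50


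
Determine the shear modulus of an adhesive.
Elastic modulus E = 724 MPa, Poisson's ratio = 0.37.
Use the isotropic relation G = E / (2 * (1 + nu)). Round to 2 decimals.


G = 724 / (2*(1+0.37)) = 724 / 2.74
= 264.23 MPa

264.23


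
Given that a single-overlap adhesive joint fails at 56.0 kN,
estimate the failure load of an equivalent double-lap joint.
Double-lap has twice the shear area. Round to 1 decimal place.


Double-lap factor = 2
Expected load = 56.0 * 2 = 112.0 kN

112.0


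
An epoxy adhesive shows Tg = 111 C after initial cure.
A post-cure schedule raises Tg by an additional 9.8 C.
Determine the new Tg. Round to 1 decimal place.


New Tg = 111 + 9.8
= 120.8 C

120.8


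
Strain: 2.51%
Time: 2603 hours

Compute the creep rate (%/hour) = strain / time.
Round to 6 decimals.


Creep rate = 2.51 / 2603
= 0.000964 %/h

0.000964


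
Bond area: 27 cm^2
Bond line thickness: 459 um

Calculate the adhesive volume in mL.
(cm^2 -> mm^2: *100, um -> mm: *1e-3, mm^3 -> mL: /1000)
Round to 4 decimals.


V = 27*100 * 459*1e-3 / 1000
= 1.2393 mL

1.2393


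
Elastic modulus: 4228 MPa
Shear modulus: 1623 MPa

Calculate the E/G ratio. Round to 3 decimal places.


E / G = 4228 / 1623 = 2.605

2.605


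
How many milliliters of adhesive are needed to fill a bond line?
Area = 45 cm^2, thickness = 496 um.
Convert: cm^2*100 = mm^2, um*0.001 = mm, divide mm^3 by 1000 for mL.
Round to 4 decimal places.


= (45 * 100) * (496 * 0.001) / 1000
= 2.2320 mL

2.2320


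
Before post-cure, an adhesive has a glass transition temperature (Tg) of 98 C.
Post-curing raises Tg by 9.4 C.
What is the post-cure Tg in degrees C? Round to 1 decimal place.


Tg_post = Tg_base + delta_Tg
= 98 + 9.4
= 107.4 C

107.4


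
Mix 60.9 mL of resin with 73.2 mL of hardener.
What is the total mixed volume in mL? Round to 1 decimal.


Total = 60.9 + 73.2 = 134.1 mL

134.1


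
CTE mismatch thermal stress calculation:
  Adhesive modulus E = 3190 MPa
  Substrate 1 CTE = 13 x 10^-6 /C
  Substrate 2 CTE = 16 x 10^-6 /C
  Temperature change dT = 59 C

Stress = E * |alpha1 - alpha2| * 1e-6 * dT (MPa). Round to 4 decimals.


delta_alpha = |13 - 16| = 3 x 10^-6/C
Stress = 3190 * 3e-6 * 59
= 0.5646 MPa

0.5646


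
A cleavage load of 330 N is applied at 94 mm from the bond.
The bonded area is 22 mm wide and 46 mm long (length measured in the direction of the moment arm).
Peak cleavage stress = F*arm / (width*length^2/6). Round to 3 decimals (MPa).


Moment = 330 * 94 = 31020 N*mm
Section modulus = 22 * 2116 / 6 = 46552 / 6 mm^3
Stress = 31020 / (46552 / 6) = 186120 / 46552
= 3.998 MPa

3.998


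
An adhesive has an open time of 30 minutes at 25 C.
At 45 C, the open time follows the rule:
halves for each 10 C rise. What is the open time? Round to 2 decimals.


Factor = 2^((45-25)/10) = 4.0000
Open time = 30 / 4.0000 = 7.50 min

7.50


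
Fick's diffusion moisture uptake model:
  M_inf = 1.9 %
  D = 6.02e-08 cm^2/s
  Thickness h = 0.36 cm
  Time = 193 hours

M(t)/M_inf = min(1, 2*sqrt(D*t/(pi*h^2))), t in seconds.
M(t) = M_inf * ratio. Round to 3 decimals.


t_sec = 193 * 3600 = 694800
ratio = 2*sqrt(6.02e-08*694800/(pi*0.36^2))
= min(1, 0.641033)
= 0.641033
M(t) = 1.9 * 0.641033 = 1.218 %

1.218


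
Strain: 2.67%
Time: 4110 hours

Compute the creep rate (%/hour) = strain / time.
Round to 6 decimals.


Creep rate = 2.67 / 4110
= 0.000650 %/h

0.000650


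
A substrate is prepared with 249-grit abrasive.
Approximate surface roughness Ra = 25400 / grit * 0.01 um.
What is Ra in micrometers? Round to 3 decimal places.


Ra = 25400 / 249 * 0.01 = 1.020 um

1.020


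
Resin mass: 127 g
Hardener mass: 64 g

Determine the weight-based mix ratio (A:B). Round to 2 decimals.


Ratio = 127 / 64 = 1.98

1.98


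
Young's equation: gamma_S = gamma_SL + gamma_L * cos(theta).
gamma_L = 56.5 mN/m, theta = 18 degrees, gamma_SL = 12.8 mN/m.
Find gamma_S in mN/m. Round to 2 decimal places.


cos(18 deg) = 0.951057
gamma_S = 12.8 + 56.5 * 0.951057
= 66.53 mN/m

66.53


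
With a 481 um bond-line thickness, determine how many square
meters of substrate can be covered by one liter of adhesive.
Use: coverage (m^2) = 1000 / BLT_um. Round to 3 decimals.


Coverage = 1000 / 481 = 2.079 m^2

2.079


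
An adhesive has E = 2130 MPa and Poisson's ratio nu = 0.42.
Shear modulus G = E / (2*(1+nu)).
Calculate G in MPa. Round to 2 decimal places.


G = 2130 / (2*(1+0.42))
= 2130 / 2.84
= 750.00 MPa

750.00


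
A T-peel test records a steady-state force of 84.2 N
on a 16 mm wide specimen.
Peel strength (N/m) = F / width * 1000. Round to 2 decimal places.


Peel strength = 84.2 / 16 * 1000
= 5262.50 N/m

5262.50


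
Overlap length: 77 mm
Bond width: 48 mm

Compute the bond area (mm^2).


Bond area = 77 * 48 = 3696 mm^2

3696


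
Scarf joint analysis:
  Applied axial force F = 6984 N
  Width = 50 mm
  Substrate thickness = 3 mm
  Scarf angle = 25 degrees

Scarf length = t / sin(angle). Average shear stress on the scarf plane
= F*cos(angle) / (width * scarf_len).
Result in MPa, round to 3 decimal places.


Scarf length = 3 / sin(25 deg) = 7.0986 mm
cos(25 deg) = 0.906308
Shear = 6984 * 0.906308 / (50 * 7.0986)
= 17.834 MPa

17.834


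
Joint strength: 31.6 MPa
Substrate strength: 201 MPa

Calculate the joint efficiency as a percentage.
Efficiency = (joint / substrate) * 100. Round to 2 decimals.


Efficiency = (31.6 / 201) * 100 = 15.72%

15.72


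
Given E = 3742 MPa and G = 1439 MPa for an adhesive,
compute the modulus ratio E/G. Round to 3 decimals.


E/G ratio = 3742 / 1439 = 2.600

2.600


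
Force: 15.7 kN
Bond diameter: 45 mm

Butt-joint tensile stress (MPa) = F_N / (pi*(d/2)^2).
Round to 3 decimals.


F_N = 15.7 * 1000 = 15700.0 N
A = pi*(22.5)^2 = 1590.4313 mm^2
stress = 15700.0 / 1590.4313 = 9.872 MPa

9.872


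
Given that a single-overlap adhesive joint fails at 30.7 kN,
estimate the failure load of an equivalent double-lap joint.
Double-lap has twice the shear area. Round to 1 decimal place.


Double-lap factor = 2
Expected load = 30.7 * 2 = 61.4 kN

61.4


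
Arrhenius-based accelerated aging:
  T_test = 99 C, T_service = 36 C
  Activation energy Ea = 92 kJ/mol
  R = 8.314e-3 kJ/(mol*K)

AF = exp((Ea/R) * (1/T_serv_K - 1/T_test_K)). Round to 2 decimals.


T_test_K = 372.15, T_serv_K = 309.15
AF = exp((92/8.314e-3) * (1/309.15 - 1/372.15))
= 428.13

428.13


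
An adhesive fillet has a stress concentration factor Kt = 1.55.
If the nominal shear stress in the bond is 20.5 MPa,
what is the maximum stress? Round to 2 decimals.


Max stress = 20.5 * 1.55 = 31.78 MPa

31.78


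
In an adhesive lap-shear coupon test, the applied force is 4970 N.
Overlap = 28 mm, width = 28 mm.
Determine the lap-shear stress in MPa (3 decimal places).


stress = F / (overlap * width)
= 4970 / (28 * 28)
= 6.339 MPa

6.339


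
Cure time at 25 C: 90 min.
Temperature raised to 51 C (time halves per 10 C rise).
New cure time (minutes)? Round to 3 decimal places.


Acceleration factor = 2^(26/10) = 6.0629
New time = 90 / 6.0629 = 14.844 min

14.844


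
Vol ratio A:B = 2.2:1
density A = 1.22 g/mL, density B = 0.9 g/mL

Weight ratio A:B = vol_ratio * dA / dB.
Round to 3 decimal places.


Weight ratio = 2.2 * 1.22 / 0.9
= 2.982

2.982


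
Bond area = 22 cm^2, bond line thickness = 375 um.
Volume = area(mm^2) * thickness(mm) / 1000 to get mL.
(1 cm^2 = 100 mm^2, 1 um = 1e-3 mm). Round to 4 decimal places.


area_mm2 = 22 * 100 = 2200
blt_mm = 375 * 1e-3 = 0.375
vol_mm3 = 2200 * 0.375 = 825.0
vol_mL = 825.0 / 1000 = 0.8250 mL

0.8250


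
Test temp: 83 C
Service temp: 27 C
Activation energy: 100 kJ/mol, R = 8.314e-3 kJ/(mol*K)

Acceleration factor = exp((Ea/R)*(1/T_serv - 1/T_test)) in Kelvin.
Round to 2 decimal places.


AF = exp((100/0.008314)*(1/300.15 - 1/356.15))
= 545.09

545.09


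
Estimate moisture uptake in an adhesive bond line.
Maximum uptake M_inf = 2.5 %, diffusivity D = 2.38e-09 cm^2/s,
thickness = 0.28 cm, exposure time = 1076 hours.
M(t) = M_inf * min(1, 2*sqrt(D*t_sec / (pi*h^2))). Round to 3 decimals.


Convert time: 1076 h = 3873600 s
ratio = min(1, 2*sqrt(2.38e-09*3873600/(pi*0.28^2)))
= 0.386939
M(t) = 2.5 * 0.386939 = 0.967%

0.967


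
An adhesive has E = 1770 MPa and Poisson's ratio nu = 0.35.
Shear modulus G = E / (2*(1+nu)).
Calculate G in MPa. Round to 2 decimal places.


G = 1770 / (2*(1+0.35))
= 1770 / 2.70
= 655.56 MPa

655.56


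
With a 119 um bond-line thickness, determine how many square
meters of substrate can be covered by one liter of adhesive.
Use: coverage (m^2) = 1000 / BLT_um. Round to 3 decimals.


Coverage = 1000 / 119 = 8.403 m^2

8.403


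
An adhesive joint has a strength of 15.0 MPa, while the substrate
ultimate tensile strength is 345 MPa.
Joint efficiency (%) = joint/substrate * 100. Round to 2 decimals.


Efficiency = 15.0 / 345 * 100
= 4.35%

4.35


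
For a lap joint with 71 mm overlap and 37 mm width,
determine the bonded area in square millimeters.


Area = 71 * 37 = 2627 mm^2

2627


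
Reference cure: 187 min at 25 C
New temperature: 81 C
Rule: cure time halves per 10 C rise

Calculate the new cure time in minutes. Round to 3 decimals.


factor = 2^((81-25)/10) = 48.5029
t_new = 187 / 48.5029 = 3.855 min

3.855


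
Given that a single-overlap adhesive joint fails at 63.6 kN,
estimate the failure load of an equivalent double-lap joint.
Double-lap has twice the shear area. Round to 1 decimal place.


Double-lap factor = 2
Expected load = 63.6 * 2 = 127.2 kN

127.2


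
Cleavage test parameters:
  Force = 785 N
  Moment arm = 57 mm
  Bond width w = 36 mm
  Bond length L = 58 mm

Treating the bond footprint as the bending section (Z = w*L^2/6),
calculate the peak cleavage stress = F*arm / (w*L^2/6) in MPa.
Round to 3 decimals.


M = 785 * 57 = 44745 N*mm
Z = 36 * 58^2 / 6 = 121104 / 6 mm^3
sigma = M / Z = 6 * 44745 / 121104 = 268470 / 121104
= 2.217 MPa

2.217


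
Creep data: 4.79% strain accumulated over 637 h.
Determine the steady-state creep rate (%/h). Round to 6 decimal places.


Rate = 4.79 / 637 = 0.007520 %/h

0.007520


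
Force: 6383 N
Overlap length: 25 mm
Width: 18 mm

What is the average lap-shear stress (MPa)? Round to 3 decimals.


Average shear stress = F / (overlap * width)
= 6383 / (25 * 18)
= 14.184 MPa

14.184


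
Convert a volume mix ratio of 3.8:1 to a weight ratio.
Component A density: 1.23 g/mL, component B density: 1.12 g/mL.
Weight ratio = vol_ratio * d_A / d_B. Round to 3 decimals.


= 3.8 * 1.23 / 1.12 = 4.173

4.173


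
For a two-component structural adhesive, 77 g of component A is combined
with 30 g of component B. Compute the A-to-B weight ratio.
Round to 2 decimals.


Weight ratio A:B = 77 / 30
= 2.57

2.57


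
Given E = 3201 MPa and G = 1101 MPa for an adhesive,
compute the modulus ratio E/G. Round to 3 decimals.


E/G ratio = 3201 / 1101 = 2.907

2.907


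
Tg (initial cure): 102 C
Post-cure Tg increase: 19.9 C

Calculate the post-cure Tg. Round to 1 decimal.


Post-cure Tg = 102 + 19.9 = 121.9 C

121.9


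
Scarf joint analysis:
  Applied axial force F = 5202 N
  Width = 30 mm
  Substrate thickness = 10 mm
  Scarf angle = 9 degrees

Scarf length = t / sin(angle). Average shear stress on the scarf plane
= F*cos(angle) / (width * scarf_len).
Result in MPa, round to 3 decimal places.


Scarf length = 10 / sin(9 deg) = 63.9245 mm
cos(9 deg) = 0.987688
Shear = 5202 * 0.987688 / (30 * 63.9245)
= 2.679 MPa

2.679


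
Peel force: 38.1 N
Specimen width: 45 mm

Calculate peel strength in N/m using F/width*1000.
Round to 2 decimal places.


Peel strength = 38.1 / 45 * 1000 = 846.67 N/m

846.67


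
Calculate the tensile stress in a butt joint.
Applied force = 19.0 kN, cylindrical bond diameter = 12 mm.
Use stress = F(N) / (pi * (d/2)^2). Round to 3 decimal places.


A = pi * 6.0^2 = 113.0973 mm^2
sigma = 19000.0 / 113.0973 = 167.997 MPa

167.997


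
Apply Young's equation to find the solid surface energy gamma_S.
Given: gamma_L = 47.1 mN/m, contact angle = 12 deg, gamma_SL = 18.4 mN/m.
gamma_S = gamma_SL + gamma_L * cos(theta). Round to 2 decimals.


theta_rad = 12 * pi/180 = 0.209440
gamma_S = 18.4 + 47.1 * cos(0.209440)
= 64.47 mN/m

64.47


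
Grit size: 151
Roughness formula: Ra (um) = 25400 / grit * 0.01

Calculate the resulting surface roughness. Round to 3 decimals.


Ra = 25400 / 151 * 0.01
= 1.682 um

1.682


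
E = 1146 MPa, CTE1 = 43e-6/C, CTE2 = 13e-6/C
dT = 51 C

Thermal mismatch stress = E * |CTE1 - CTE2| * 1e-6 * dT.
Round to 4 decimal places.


= 1146 * 30e-6 * 51
= 1.7534 MPa

1.7534


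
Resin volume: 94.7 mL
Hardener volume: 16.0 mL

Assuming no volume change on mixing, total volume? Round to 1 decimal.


V_total = 94.7 + 16.0 = 110.7 mL

110.7


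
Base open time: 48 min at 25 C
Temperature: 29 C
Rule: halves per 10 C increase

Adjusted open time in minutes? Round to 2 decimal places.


Acceleration = 2^((29-25)/10) = 1.3195
Open time = 48 / 1.3195 = 36.38 min

36.38


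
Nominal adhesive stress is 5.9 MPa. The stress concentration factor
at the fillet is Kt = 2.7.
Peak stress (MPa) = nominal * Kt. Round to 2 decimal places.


Peak = 5.9 * 2.7 = 15.93 MPa

15.93


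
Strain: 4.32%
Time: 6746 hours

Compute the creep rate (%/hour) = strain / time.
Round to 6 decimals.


Creep rate = 4.32 / 6746
= 0.000640 %/h

0.000640


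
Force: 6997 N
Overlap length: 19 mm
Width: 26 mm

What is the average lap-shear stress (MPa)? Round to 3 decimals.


Average shear stress = F / (overlap * width)
= 6997 / (19 * 26)
= 14.164 MPa

14.164


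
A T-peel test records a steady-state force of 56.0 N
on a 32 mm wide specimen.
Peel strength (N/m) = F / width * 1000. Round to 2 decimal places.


Peel strength = 56.0 / 32 * 1000
= 1750.00 N/m

1750.00
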